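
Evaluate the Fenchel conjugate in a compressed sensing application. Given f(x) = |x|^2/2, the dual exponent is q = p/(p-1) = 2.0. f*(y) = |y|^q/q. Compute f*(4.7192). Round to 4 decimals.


The conjugate exponent q satisfies 1/p + 1/q = 1.
p = 2, so q = 2/(2 - 1) = 2.0
|y|^q = 4.7192^2.0 = 22.2708
f*(4.7192) = 22.2708 / 2.0 = 11.1354


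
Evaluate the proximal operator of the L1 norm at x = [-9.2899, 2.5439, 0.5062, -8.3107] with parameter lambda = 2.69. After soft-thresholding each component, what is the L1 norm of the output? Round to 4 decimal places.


Soft-thresholding with lambda = 2.69:
prox(-9.2899) = sign(-9.2899)*max(|-9.2899| - 2.69, 0) = -6.5999
prox(2.5439) = sign(2.5439)*max(|2.5439| - 2.69, 0) = 0.0
prox(0.5062) = sign(0.5062)*max(|0.5062| - 2.69, 0) = 0.0
prox(-8.3107) = sign(-8.3107)*max(|-8.3107| - 2.69, 0) = -5.6207
prox(x) = [-6.5999, 0.0, 0.0, -5.6207]
||prox(x)||_1 = 6.5999 + 0.0 + 0.0 + 5.6207 = 12.2206


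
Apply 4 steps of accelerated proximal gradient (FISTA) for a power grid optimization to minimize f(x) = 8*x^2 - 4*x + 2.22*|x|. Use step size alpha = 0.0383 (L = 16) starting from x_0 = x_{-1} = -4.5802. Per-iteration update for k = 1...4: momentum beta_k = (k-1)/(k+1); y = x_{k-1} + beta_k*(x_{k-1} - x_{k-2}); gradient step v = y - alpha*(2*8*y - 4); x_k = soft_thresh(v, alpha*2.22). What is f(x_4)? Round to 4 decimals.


FISTA on f(x) = 8*x^2 - 4*x + 2.22*|x|
L = 16, alpha = 0.0383
Iteration 1: beta = 0.0, y = -4.5802 + 0.0*(-4.5802 + 4.5802) = -4.5802
  grad(y) = -77.2832, v = y - alpha*grad = -1.6203
  prox(v) = soft_thresh(-1.6203, 0.085) = -1.5352
Iteration 2: beta = 0.3333, y = -1.5352 + 0.3333*(-1.5352 + 4.5802) = -0.5202
  grad(y) = -12.3238, v = y - alpha*grad = -0.0482
  prox(v) = soft_thresh(-0.0482, 0.085) = 0.0
Iteration 3: beta = 0.5, y = 0.0 + 0.5*(0.0 + 1.5352) = 0.7676
  grad(y) = 8.2818, v = y - alpha*grad = 0.4504
  prox(v) = soft_thresh(0.4504, 0.085) = 0.3654
Iteration 4: beta = 0.6, y = 0.3654 + 0.6*(0.3654 - 0.0) = 0.5846
  grad(y) = 5.3541, v = y - alpha*grad = 0.3796
  prox(v) = soft_thresh(0.3796, 0.085) = 0.2945
f(x_4) = 8*0.2945^2 - 4*0.2945 + 2.22*|0.2945| = 0.1698


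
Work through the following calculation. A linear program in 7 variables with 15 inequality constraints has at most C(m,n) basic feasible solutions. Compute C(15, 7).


Each vertex corresponds to some choice of n active constraints out of m, so the number of vertices is at most C(m, n) = m! / (n!(m-n)!).
m = 15, n = 7
Numerator: 15 * 14 * 13 * 12 * 11 * 10 * 9
Denominator: 7! = 5040
C(15, 7) = 6435


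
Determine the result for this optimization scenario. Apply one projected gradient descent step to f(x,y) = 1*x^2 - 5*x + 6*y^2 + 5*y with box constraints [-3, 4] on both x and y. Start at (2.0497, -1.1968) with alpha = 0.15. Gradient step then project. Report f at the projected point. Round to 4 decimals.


Step 1: Compute gradient at (2.0497, -1.1968).
grad_x = 2*1*2.0497 - 5 = -0.9006
grad_y = 2*6*-1.1968 + 5 = -9.3616
Step 2: Gradient step.
x_raw = 2.0497 - 0.15*-0.9006 = 2.1848
y_raw = -1.1968 - 0.15*-9.3616 = 0.2074
Step 3: Project onto [-3, 4].
x_proj = clip(2.1848) = 2.1848
y_proj = clip(0.2074) = 0.2074
Step 4: Evaluate f.
f(2.1848, 0.2074) = -4.8553


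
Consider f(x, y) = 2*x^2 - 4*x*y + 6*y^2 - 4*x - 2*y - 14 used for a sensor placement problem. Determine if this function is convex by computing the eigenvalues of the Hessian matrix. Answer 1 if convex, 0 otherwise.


The Hessian of f(x,y) = 2*x^2 - 4*x*y + 6*y^2 - 4*x - 2*y - 14 is:
H = [[4, -4], [-4, 12]]
Trace = 4 + 12 = 16
Determinant = 4*12 - (-4)^2 = 32
Discriminant = (16)^2 - 4*32 = 128.0
Eigenvalues: lambda_1 = 2.3431, lambda_2 = 13.6569
The function is convex.

1


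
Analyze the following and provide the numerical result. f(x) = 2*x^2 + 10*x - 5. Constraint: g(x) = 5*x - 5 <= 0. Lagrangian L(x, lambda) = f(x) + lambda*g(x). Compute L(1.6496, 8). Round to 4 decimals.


Step 1: Evaluate f(x).
f(1.6496) = 2*1.6496^2 + 10*1.6496 - 5 = 16.9384
Step 2: Evaluate g(x).
g(1.6496) = 5*1.6496 - 5 = 3.248
Step 3: Compute Lagrangian.
L = 16.9384 + 8*3.248 = 42.9224


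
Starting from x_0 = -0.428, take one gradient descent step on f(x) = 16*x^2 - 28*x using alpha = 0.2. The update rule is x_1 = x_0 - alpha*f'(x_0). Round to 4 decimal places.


We compute the gradient at x_0 and apply the update.
f'(x) = 32*x - 28
f'(-0.428) = 32*-0.428 - 28 = -41.696
x_1 = -0.428 - 0.2*-41.696 = 7.9112


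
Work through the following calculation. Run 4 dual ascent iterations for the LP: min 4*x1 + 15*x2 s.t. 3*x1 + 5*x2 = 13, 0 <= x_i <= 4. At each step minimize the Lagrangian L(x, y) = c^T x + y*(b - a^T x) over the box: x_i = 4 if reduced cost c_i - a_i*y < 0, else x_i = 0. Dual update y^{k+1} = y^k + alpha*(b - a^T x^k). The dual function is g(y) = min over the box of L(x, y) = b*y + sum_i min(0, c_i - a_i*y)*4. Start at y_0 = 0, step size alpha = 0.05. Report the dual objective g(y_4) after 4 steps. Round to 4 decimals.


Dual ascent for LP: min 4*x1 + 15*x2, 3*x1 + 5*x2 = 13, 0 <= x_i <= 4
Step 1: y^k = 0.0, reduced costs: (4.0, 15.0)
  x^k = (0.0, 0.0), subgradient = b - a^T x = 13.0
  y^{k+1} = 0.0 + 0.05*13.0 = 0.65
Step 2: y^k = 0.65, reduced costs: (2.05, 11.75)
  x^k = (0.0, 0.0), subgradient = b - a^T x = 13.0
  y^{k+1} = 0.65 + 0.05*13.0 = 1.3
Step 3: y^k = 1.3, reduced costs: (0.1, 8.5)
  x^k = (0.0, 0.0), subgradient = b - a^T x = 13.0
  y^{k+1} = 1.3 + 0.05*13.0 = 1.95
Step 4: y^k = 1.95, reduced costs: (-1.85, 5.25)
  x^k = (4.0, 0.0), subgradient = b - a^T x = 1.0
  y^{k+1} = 1.95 + 0.05*1.0 = 2.0
Dual objective at y_4 = 2.0: reduced costs (-2.0, 5.0), box minimizer x = (4.0, 0.0)
g(y_4) = b*y + (c1 - a1*y)*x1 + (c2 - a2*y)*x2 = 13*2.0 + (-2.0)*4.0 + 5.0*0.0 = 26.0 - 8.0 + 0.0 = 18.0


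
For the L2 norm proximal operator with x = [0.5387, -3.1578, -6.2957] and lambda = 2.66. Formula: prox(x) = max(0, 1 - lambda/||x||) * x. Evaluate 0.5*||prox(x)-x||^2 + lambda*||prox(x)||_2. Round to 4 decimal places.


Step 1: Compute ||x||.
||x|| = 7.0638
Step 2: Compute scaling factor.
scale = max(0, 1 - 2.66/7.0638) = 0.6234
Step 3: prox(x) = [0.3358, -1.9687, -3.925]
||prox(x)|| = 4.4038
Step 4: Proximal objective.
0.5*||prox-x||^2 = 3.5378
lambda*||prox|| = 11.7141
Total = 15.252


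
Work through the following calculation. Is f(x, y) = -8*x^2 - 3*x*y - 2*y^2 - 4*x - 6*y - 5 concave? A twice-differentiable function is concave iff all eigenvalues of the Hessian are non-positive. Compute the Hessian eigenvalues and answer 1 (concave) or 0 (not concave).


The Hessian of f(x,y) = -8*x^2 - 3*x*y - 2*y^2 - 4*x - 6*y - 5 is:
H = [[-16, -3], [-3, -4]]
Trace = -16 - 4 = -20
Determinant = -16*-4 - (-3)^2 = 55
Discriminant = (-20)^2 - 4*55 = 180.0
Eigenvalues: lambda_1 = -16.7082, lambda_2 = -3.2918
The function is concave.

1


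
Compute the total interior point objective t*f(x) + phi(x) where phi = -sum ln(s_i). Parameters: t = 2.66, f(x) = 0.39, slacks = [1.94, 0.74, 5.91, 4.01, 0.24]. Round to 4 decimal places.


Step 1: Compute log-barrier.
ln values: [0.6627, -0.3011, 1.7766, 1.3888, -1.4271]
phi = -(0.6627 - 0.3011 + 1.7766 + 1.3888 - 1.4271) = -2.0999
Step 2: Compute augmented objective.
t*f(x) = 2.66*0.39 = 1.0374
Total = 1.0374 - 2.0999 = -1.0625


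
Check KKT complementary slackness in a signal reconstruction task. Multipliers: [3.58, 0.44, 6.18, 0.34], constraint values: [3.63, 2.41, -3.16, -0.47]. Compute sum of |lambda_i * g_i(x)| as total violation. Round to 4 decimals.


KKT complementary slackness check:
lambda_1 * g_1 = 3.58 * 3.63 = 12.9954
lambda_2 * g_2 = 0.44 * 2.41 = 1.0604
lambda_3 * g_3 = 6.18 * -3.16 = -19.5288
lambda_4 * g_4 = 0.34 * -0.47 = -0.1598
Total violation = 12.9954 + 1.0604 + 19.5288 + 0.1598 = 33.7444


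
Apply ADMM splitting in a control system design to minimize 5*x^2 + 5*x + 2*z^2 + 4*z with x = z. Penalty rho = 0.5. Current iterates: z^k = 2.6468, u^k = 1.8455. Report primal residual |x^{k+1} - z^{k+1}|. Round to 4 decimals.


ADMM iteration with rho = 0.5, z^k = 2.6468, u^k = 1.8455
Step 1: x-update.
Minimize 5*x^2 + 5*x + (0.5/2)*(x - 2.6468 + 1.8455)^2
FOC: (2*5 + 0.5)*x = -5 + 0.5*(2.6468 - 1.8455)
x^{k+1} = -0.438
Step 2: z-update.
Minimize 2*z^2 + 4*z + (0.5/2)*(-0.438 - z + 1.8455)^2
FOC: (2*2 + 0.5)*z = -4 + 0.5*(-0.438 + 1.8455)
z^{k+1} = -0.7325
Step 3: u-update.
u^{k+1} = 1.8455 - 0.438 + 0.7325 = 2.14
Step 4: Primal residual = |-0.438 + 0.7325| = 0.2945


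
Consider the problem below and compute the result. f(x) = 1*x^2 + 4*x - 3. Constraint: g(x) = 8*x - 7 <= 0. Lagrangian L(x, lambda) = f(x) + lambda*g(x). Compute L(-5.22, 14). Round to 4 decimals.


Step 1: Evaluate f(x).
f(-5.22) = 1*(-5.22)^2 + 4*(-5.22) - 3 = 3.3684
Step 2: Evaluate g(x).
g(-5.22) = 8*-5.22 - 7 = -48.76
Step 3: Compute Lagrangian.
L = 3.3684 + 14*-48.76 = -679.2716


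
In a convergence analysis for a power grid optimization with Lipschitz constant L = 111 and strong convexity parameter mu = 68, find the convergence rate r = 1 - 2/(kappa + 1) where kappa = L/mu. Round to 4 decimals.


Step 1: Compute the condition number.
kappa = L/mu = 111/68 = 1.6324
Step 2: Compute the convergence rate.
r = 1 - 2/(kappa + 1) = 1 - 2*mu/(L + mu) = (L - mu)/(L + mu) = 43/179 = 0.2402


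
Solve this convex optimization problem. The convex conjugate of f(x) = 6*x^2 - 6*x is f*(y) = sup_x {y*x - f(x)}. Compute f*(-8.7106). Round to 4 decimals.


f*(y) = sup_x {y*x - a*x^2 - b*x} = sup_x {(y-b)*x - a*x^2}
FOC: (y - b) - 2a*x = 0 => x* = (y - b)/(2a)
x* = (-8.7106 + 6)/(2*6) = -0.2259
f*(-8.7106) = (y-b)^2/(4a) = (-8.7106 + 6)^2/(4*6)
= 7.3474/24 = 0.3061


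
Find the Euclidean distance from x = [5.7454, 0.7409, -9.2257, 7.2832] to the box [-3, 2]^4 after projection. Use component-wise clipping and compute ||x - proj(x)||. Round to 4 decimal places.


Project each component onto [-3, 2].
clip(5.7454) = 2.0, clip(0.7409) = 0.7409, clip(-9.2257) = -3.0, clip(7.2832) = 2.0
Projection = [2.0, 0.7409, -3.0, 2.0]
Squared diffs: [14.028, 0.0, 38.7593, 27.9122]
Distance = sqrt(80.6995) = 8.9833


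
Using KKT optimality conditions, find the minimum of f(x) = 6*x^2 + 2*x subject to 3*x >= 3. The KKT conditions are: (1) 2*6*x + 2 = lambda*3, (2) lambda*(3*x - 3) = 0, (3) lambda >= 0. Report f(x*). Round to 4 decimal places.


Step 1: Try lambda = 0 (constraint inactive).
x_unc = -2/(2*6) = -0.1667
Check: 3*-0.1667 = -0.5001 < 3 -- violated!
Step 2: Constraint must be active: 3*x = 3
x* = 3/3 = 1.0
lambda = (2*6*1.0 + 2)/3 = 4.6667
Step 3: Compute optimal value.
f(x*) = 6*1.0^2 + 2*1.0 = 8.0


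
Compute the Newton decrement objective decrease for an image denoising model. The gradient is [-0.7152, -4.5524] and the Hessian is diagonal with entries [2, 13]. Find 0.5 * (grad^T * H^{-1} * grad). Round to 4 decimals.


Step 1: H is diagonal, so H^(-1) * g = [-0.3576, -0.3502].
Step 2: g^T H^(-1) g = sum_i g_i^2 / H_ii
  = (-0.7152)^2/2 + (-4.5524)^2/13
  = 0.2558 + 1.5942 = 1.8499
Step 3: Objective decrease = 0.5 * g^T H^(-1) g = 0.925


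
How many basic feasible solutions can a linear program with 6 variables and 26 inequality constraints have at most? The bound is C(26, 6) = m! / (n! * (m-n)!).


Each vertex corresponds to some choice of n active constraints out of m, so the number of vertices is at most C(m, n) = m! / (n!(m-n)!).
m = 26, n = 6
Numerator: 26 * 25 * 24 * 23 * 22 * 21
Denominator: 6! = 720
C(26, 6) = 230230


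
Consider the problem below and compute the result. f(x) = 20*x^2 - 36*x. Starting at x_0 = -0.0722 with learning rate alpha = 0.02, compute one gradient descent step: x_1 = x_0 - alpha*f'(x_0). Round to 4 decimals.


We compute the gradient at x_0 and apply the update.
f'(x) = 40*x - 36
f'(-0.0722) = 40*-0.0722 - 36 = -38.888
x_1 = -0.0722 - 0.02*-38.888 = 0.7056


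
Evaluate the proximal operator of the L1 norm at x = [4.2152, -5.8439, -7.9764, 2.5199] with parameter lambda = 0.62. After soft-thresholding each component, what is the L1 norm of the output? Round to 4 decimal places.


Soft-thresholding with lambda = 0.62:
prox(4.2152) = sign(4.2152)*max(|4.2152| - 0.62, 0) = 3.5952
prox(-5.8439) = sign(-5.8439)*max(|-5.8439| - 0.62, 0) = -5.2239
prox(-7.9764) = sign(-7.9764)*max(|-7.9764| - 0.62, 0) = -7.3564
prox(2.5199) = sign(2.5199)*max(|2.5199| - 0.62, 0) = 1.8999
prox(x) = [3.5952, -5.2239, -7.3564, 1.8999]
||prox(x)||_1 = 3.5952 + 5.2239 + 7.3564 + 1.8999 = 18.0754


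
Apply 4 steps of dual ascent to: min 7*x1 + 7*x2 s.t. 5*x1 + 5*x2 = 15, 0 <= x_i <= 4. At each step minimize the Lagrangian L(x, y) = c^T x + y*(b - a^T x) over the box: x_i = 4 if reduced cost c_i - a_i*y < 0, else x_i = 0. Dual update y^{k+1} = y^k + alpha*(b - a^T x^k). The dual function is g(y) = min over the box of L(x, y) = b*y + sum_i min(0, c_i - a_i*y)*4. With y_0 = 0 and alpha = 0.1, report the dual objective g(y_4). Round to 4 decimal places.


Dual ascent for LP: min 7*x1 + 7*x2, 5*x1 + 5*x2 = 15, 0 <= x_i <= 4
Step 1: y^k = 0.0, reduced costs: (7.0, 7.0)
  x^k = (0.0, 0.0), subgradient = b - a^T x = 15.0
  y^{k+1} = 0.0 + 0.1*15.0 = 1.5
Step 2: y^k = 1.5, reduced costs: (-0.5, -0.5)
  x^k = (4.0, 4.0), subgradient = b - a^T x = -25.0
  y^{k+1} = 1.5 + 0.1*-25.0 = -1.0
Step 3: y^k = -1.0, reduced costs: (12.0, 12.0)
  x^k = (0.0, 0.0), subgradient = b - a^T x = 15.0
  y^{k+1} = -1.0 + 0.1*15.0 = 0.5
Step 4: y^k = 0.5, reduced costs: (4.5, 4.5)
  x^k = (0.0, 0.0), subgradient = b - a^T x = 15.0
  y^{k+1} = 0.5 + 0.1*15.0 = 2.0
Dual objective at y_4 = 2.0: reduced costs (-3.0, -3.0), box minimizer x = (4.0, 4.0)
g(y_4) = b*y + (c1 - a1*y)*x1 + (c2 - a2*y)*x2 = 15*2.0 + (-3.0)*4.0 + (-3.0)*4.0 = 30.0 - 12.0 - 12.0 = 6.0


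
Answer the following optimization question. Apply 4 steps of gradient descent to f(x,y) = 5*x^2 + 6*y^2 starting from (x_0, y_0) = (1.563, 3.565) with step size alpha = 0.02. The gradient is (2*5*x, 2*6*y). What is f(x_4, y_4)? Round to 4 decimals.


Gradient descent on f(x,y) = 5*x^2 + 6*y^2.
Starting point: (1.563, 3.565), alpha = 0.02
Step 1: grad_x = 2*5*1.563 = 15.63, grad_y = 2*6*3.565 = 42.78
  x_1 = 1.563 - 0.02*15.63 = 1.2504
  y_1 = 3.565 - 0.02*42.78 = 2.7094
Step 2: grad_x = 2*5*1.2504 = 12.504, grad_y = 2*6*2.7094 = 32.5128
  x_2 = 1.2504 - 0.02*12.504 = 1.0003
  y_2 = 2.7094 - 0.02*32.5128 = 2.0591
Step 3: grad_x = 2*5*1.0003 = 10.0032, grad_y = 2*6*2.0591 = 24.7097
  x_3 = 1.0003 - 0.02*10.0032 = 0.8003
  y_3 = 2.0591 - 0.02*24.7097 = 1.5649
Step 4: grad_x = 2*5*0.8003 = 8.0026, grad_y = 2*6*1.5649 = 18.7794
  x_4 = 0.8003 - 0.02*8.0026 = 0.6402
  y_4 = 1.5649 - 0.02*18.7794 = 1.1894
f(0.6402, 1.1894) = 5*0.6402^2 + 6*1.1894^2 = 10.5368


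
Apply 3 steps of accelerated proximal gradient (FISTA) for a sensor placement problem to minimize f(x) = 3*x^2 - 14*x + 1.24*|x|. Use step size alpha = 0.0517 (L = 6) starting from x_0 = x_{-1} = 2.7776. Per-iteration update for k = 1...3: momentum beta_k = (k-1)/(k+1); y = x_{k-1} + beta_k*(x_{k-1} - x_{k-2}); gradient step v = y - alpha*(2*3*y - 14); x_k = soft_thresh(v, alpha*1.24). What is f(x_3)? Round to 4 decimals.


FISTA on f(x) = 3*x^2 - 14*x + 1.24*|x|
L = 6, alpha = 0.0517
Iteration 1: beta = 0.0, y = 2.7776 + 0.0*(2.7776 - 2.7776) = 2.7776
  grad(y) = 2.6656, v = y - alpha*grad = 2.6398
  prox(v) = soft_thresh(2.6398, 0.0641) = 2.5757
Iteration 2: beta = 0.3333, y = 2.5757 + 0.3333*(2.5757 - 2.7776) = 2.5084
  grad(y) = 1.0502, v = y - alpha*grad = 2.4541
  prox(v) = soft_thresh(2.4541, 0.0641) = 2.39
Iteration 3: beta = 0.5, y = 2.39 + 0.5*(2.39 - 2.5757) = 2.2971
  grad(y) = -0.2173, v = y - alpha*grad = 2.3083
  prox(v) = soft_thresh(2.3083, 0.0641) = 2.2442
f(x_3) = 3*2.2442^2 - 14*2.2442 + 1.24*|2.2442| = -13.5267


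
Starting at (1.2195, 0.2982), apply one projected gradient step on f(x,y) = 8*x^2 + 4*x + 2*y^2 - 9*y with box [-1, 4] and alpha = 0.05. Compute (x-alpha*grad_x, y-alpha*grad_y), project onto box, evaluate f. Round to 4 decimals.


Step 1: Compute gradient at (1.2195, 0.2982).
grad_x = 2*8*1.2195 + 4 = 23.512
grad_y = 2*2*0.2982 - 9 = -7.8072
Step 2: Gradient step.
x_raw = 1.2195 - 0.05*23.512 = 0.0439
y_raw = 0.2982 - 0.05*-7.8072 = 0.6886
Step 3: Project onto [-1, 4].
x_proj = clip(0.0439) = 0.0439
y_proj = clip(0.6886) = 0.6886
Step 4: Evaluate f.
f(0.0439, 0.6886) = -5.0578


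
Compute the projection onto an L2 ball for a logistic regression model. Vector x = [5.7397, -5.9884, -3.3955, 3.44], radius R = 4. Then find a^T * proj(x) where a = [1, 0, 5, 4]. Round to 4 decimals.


Step 1: Compute ||x|| (intermediates to 6 decimals).
||x|| = sqrt(5.7397^2 + (-5.9884)^2 + (-3.3955)^2 + 3.44^2) = 9.600422
Step 2: Project.
Since ||x|| > R, scale = R/||x|| = 4/9.600422 = 0.416648, proj(x) = scale * x
proj(x) = [2.391435, -2.495055, -1.414728, 1.433269]
Step 3: Dot product.
a^T * proj(x) = 1*2.391435 + 0*(-2.495055) + 5*(-1.414728) + 4*1.433269 = 1.0509


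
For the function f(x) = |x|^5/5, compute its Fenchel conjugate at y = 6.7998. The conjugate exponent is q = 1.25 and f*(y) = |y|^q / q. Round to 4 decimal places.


The conjugate exponent q satisfies 1/p + 1/q = 1.
p = 5, so q = 5/(5 - 1) = 1.25
|y|^q = 6.7998^1.25 = 10.9805
f*(6.7998) = 10.9805 / 1.25 = 8.7844


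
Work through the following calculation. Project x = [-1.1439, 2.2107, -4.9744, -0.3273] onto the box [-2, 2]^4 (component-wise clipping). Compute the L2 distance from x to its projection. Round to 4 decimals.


Project each component onto [-2, 2].
clip(-1.1439) = -1.1439, clip(2.2107) = 2.0, clip(-4.9744) = -2.0, clip(-0.3273) = -0.3273
Projection = [-1.1439, 2.0, -2.0, -0.3273]
Squared diffs: [0.0, 0.0444, 8.8471, 0.0]
Distance = sqrt(8.8915) = 2.9819


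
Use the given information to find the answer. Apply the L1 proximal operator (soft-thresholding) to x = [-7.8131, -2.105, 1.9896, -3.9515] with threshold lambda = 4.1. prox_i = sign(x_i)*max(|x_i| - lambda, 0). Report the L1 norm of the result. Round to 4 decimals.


Soft-thresholding with lambda = 4.1:
prox(-7.8131) = sign(-7.8131)*max(|-7.8131| - 4.1, 0) = -3.7131
prox(-2.105) = sign(-2.105)*max(|-2.105| - 4.1, 0) = 0.0
prox(1.9896) = sign(1.9896)*max(|1.9896| - 4.1, 0) = 0.0
prox(-3.9515) = sign(-3.9515)*max(|-3.9515| - 4.1, 0) = 0.0
prox(x) = [-3.7131, 0.0, 0.0, 0.0]
||prox(x)||_1 = 3.7131 + 0.0 + 0.0 + 0.0 = 3.7131


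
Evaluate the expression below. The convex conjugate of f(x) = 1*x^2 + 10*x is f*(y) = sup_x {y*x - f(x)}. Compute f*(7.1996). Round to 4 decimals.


f*(y) = sup_x {y*x - a*x^2 - b*x} = sup_x {(y-b)*x - a*x^2}
FOC: (y - b) - 2a*x = 0 => x* = (y - b)/(2a)
x* = (7.1996 - 10)/(2*1) = -1.4002
f*(7.1996) = (y-b)^2/(4a) = (7.1996 - 10)^2/(4*1)
= 7.8422/4 = 1.9606


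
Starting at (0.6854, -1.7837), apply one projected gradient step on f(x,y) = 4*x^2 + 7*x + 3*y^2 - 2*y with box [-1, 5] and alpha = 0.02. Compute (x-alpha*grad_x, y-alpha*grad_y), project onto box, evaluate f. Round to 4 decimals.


Step 1: Compute gradient at (0.6854, -1.7837).
grad_x = 2*4*0.6854 + 7 = 12.4832
grad_y = 2*3*-1.7837 - 2 = -12.7022
Step 2: Gradient step.
x_raw = 0.6854 - 0.02*12.4832 = 0.4357
y_raw = -1.7837 - 0.02*-12.7022 = -1.5297
Step 3: Project onto [-1, 5].
x_proj = clip(0.4357) = 0.4357
y_proj = clip(-1.5297) = -1.0
Step 4: Evaluate f.
f(0.4357, -1.0) = 8.8096


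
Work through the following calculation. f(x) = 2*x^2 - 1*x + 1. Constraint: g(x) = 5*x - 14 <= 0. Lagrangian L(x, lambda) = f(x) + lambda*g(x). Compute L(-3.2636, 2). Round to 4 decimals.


Step 1: Evaluate f(x).
f(-3.2636) = 2*(-3.2636)^2 - 1*(-3.2636) + 1 = 25.5658
Step 2: Evaluate g(x).
g(-3.2636) = 5*-3.2636 - 14 = -30.318
Step 3: Compute Lagrangian.
L = 25.5658 + 2*-30.318 = -35.0702


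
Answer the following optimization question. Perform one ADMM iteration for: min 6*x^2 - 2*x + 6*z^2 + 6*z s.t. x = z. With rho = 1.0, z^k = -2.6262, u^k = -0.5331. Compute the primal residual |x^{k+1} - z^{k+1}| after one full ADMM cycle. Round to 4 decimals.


ADMM iteration with rho = 1.0, z^k = -2.6262, u^k = -0.5331
Step 1: x-update.
Minimize 6*x^2 - 2*x + (1.0/2)*(x + 2.6262 - 0.5331)^2
FOC: (2*6 + 1.0)*x = 2 + 1.0*(-2.6262 + 0.5331)
x^{k+1} = -0.0072
Step 2: z-update.
Minimize 6*z^2 + 6*z + (1.0/2)*(-0.0072 - z - 0.5331)^2
FOC: (2*6 + 1.0)*z = -6 + 1.0*(-0.0072 - 0.5331)
z^{k+1} = -0.5031
Step 3: u-update.
u^{k+1} = -0.5331 - 0.0072 + 0.5031 = -0.0372
Step 4: Primal residual = |-0.0072 + 0.5031| = 0.4959


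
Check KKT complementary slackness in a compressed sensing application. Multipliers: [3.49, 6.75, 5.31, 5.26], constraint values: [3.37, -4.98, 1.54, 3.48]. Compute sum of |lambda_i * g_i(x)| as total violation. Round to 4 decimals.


KKT complementary slackness check:
lambda_1 * g_1 = 3.49 * 3.37 = 11.7613
lambda_2 * g_2 = 6.75 * -4.98 = -33.615
lambda_3 * g_3 = 5.31 * 1.54 = 8.1774
lambda_4 * g_4 = 5.26 * 3.48 = 18.3048
Total violation = 11.7613 + 33.615 + 8.1774 + 18.3048 = 71.8585


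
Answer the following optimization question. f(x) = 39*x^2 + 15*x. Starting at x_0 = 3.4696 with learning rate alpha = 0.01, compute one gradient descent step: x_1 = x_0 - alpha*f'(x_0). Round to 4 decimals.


We compute the gradient at x_0 and apply the update.
f'(x) = 78*x + 15
f'(3.4696) = 78*3.4696 + 15 = 285.6288
x_1 = 3.4696 - 0.01*285.6288 = 0.6133


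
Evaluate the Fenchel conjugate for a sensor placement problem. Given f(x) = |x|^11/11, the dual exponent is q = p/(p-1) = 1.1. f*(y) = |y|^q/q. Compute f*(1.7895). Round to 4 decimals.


The conjugate exponent q satisfies 1/p + 1/q = 1.
p = 11, so q = 11/(11 - 1) = 1.1
|y|^q = 1.7895^1.1 = 1.8967
f*(1.7895) = 1.8967 / 1.1 = 1.7243


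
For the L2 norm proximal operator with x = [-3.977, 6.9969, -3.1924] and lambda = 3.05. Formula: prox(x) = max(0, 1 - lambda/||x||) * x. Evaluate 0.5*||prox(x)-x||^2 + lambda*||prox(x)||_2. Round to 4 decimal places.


Step 1: Compute ||x||.
||x|| = 8.6582
Step 2: Compute scaling factor.
scale = max(0, 1 - 3.05/8.6582) = 0.6477
Step 3: prox(x) = [-2.576, 4.5321, -2.0678]
||prox(x)|| = 5.6082
Step 4: Proximal objective.
0.5*||prox-x||^2 = 4.6513
lambda*||prox|| = 17.105
Total = 21.7563


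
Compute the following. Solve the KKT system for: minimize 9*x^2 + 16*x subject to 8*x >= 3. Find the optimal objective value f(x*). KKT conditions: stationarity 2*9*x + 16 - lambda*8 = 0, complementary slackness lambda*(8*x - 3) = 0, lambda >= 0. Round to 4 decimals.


Step 1: Try lambda = 0 (constraint inactive).
x_unc = -16/(2*9) = -0.8889
Check: 8*-0.8889 = -7.1112 < 3 -- violated!
Step 2: Constraint must be active: 8*x = 3
x* = 3/8 = 0.375
lambda = (2*9*0.375 + 16)/8 = 2.8438
Step 3: Compute optimal value.
f(x*) = 9*0.375^2 + 16*0.375 = 7.2656


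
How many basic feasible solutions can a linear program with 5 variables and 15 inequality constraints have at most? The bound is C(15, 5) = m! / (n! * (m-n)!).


Each vertex corresponds to some choice of n active constraints out of m, so the number of vertices is at most C(m, n) = m! / (n!(m-n)!).
m = 15, n = 5
Numerator: 15 * 14 * 13 * 12 * 11
Denominator: 5! = 120
C(15, 5) = 3003


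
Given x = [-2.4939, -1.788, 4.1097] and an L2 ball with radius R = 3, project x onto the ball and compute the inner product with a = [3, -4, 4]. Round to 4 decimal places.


Step 1: Compute ||x|| (intermediates to 6 decimals).
||x|| = sqrt((-2.4939)^2 + (-1.788)^2 + 4.1097^2) = 5.128949
Step 2: Project.
Since ||x|| > R, scale = R/||x|| = 3/5.128949 = 0.584915, proj(x) = scale * x
proj(x) = [-1.45872, -1.045828, 2.403825]
Step 3: Dot product.
a^T * proj(x) = 3*(-1.45872) - 4*(-1.045828) + 4*2.403825 = 9.4225


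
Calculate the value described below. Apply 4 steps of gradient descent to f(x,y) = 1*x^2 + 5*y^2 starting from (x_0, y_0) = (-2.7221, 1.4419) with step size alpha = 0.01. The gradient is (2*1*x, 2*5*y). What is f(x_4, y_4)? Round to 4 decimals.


Gradient descent on f(x,y) = 1*x^2 + 5*y^2.
Starting point: (-2.7221, 1.4419), alpha = 0.01
Step 1: grad_x = 2*1*-2.7221 = -5.4442, grad_y = 2*5*1.4419 = 14.419
  x_1 = -2.7221 - 0.01*-5.4442 = -2.6677
  y_1 = 1.4419 - 0.01*14.419 = 1.2977
Step 2: grad_x = 2*1*-2.6677 = -5.3353, grad_y = 2*5*1.2977 = 12.9771
  x_2 = -2.6677 - 0.01*-5.3353 = -2.6143
  y_2 = 1.2977 - 0.01*12.9771 = 1.1679
Step 3: grad_x = 2*1*-2.6143 = -5.2286, grad_y = 2*5*1.1679 = 11.6794
  x_3 = -2.6143 - 0.01*-5.2286 = -2.562
  y_3 = 1.1679 - 0.01*11.6794 = 1.0511
Step 4: grad_x = 2*1*-2.562 = -5.124, grad_y = 2*5*1.0511 = 10.5115
  x_4 = -2.562 - 0.01*-5.124 = -2.5108
  y_4 = 1.0511 - 0.01*10.5115 = 0.946
f(-2.5108, 0.946) = 1*(-2.5108)^2 + 5*0.946^2 = 10.7789


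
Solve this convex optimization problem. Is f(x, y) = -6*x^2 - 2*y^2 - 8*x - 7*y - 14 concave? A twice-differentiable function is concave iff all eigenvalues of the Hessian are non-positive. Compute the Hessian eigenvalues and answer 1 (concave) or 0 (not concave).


The Hessian of f(x,y) = -6*x^2 - 2*y^2 - 8*x - 7*y - 14 is:
H = [[-12, 0], [0, -4]]
Trace = -12 - 4 = -16
Determinant = -12*-4 - (0)^2 = 48
Discriminant = (-16)^2 - 4*48 = 64.0
Eigenvalues: lambda_1 = -12.0, lambda_2 = -4.0
The function is concave.

1


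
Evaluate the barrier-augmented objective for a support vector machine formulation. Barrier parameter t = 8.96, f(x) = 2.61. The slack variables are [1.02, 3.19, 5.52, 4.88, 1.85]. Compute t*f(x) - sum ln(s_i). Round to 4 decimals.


Step 1: Compute log-barrier.
ln values: [0.0198, 1.16, 1.7084, 1.5851, 0.6152]
phi = -(0.0198 + 1.16 + 1.7084 + 1.5851 + 0.6152) = -5.0885
Step 2: Compute augmented objective.
t*f(x) = 8.96*2.61 = 23.3856
Total = 23.3856 - 5.0885 = 18.2971


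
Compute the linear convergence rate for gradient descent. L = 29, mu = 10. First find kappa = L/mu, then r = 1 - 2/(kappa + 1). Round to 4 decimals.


Step 1: Compute the condition number.
kappa = L/mu = 29/10 = 2.9
Step 2: Compute the convergence rate.
r = 1 - 2/(kappa + 1) = 1 - 2*mu/(L + mu) = (L - mu)/(L + mu) = 19/39 = 0.4872


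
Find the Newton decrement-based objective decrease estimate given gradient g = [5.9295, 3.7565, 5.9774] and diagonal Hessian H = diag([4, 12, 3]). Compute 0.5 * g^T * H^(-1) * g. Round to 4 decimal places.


Step 1: H is diagonal, so H^(-1) * g = [1.4824, 0.313, 1.9925].
Step 2: g^T H^(-1) g = sum_i g_i^2 / H_ii
  = (5.9295)^2/4 + (3.7565)^2/12 + (5.9774)^2/3
  = 8.7897 + 1.1759 + 11.9098 = 21.8755
Step 3: Objective decrease = 0.5 * g^T H^(-1) g = 10.9377


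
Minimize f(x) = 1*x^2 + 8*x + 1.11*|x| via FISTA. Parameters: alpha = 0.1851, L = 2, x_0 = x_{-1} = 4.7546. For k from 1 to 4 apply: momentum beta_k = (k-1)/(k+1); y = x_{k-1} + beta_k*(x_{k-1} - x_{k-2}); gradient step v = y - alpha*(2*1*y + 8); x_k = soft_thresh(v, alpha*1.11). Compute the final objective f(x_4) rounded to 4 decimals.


FISTA on f(x) = 1*x^2 + 8*x + 1.11*|x|
L = 2, alpha = 0.1851
Iteration 1: beta = 0.0, y = 4.7546 + 0.0*(4.7546 - 4.7546) = 4.7546
  grad(y) = 17.5092, v = y - alpha*grad = 1.5136
  prox(v) = soft_thresh(1.5136, 0.2055) = 1.3082
Iteration 2: beta = 0.3333, y = 1.3082 + 0.3333*(1.3082 - 4.7546) = 0.1594
  grad(y) = 8.3188, v = y - alpha*grad = -1.3804
  prox(v) = soft_thresh(-1.3804, 0.2055) = -1.175
Iteration 3: beta = 0.5, y = -1.175 + 0.5*(-1.175 - 1.3082) = -2.4165
  grad(y) = 3.1669, v = y - alpha*grad = -3.0027
  prox(v) = soft_thresh(-3.0027, 0.2055) = -2.7973
Iteration 4: beta = 0.6, y = -2.7973 + 0.6*(-2.7973 + 1.175) = -3.7707
  grad(y) = 0.4587, v = y - alpha*grad = -3.8556
  prox(v) = soft_thresh(-3.8556, 0.2055) = -3.6501
f(x_4) = 1*(-3.6501)^2 + 8*(-3.6501) + 1.11*|-3.6501| = -11.826


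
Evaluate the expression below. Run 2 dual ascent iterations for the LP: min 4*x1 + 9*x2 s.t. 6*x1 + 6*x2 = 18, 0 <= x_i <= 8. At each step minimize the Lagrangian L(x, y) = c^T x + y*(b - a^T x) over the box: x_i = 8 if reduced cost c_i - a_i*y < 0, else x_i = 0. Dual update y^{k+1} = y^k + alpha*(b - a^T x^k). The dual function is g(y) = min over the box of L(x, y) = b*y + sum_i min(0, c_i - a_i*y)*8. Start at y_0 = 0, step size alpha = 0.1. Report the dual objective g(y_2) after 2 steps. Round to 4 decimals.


Dual ascent for LP: min 4*x1 + 9*x2, 6*x1 + 6*x2 = 18, 0 <= x_i <= 8
Step 1: y^k = 0.0, reduced costs: (4.0, 9.0)
  x^k = (0.0, 0.0), subgradient = b - a^T x = 18.0
  y^{k+1} = 0.0 + 0.1*18.0 = 1.8
Step 2: y^k = 1.8, reduced costs: (-6.8, -1.8)
  x^k = (8.0, 8.0), subgradient = b - a^T x = -78.0
  y^{k+1} = 1.8 + 0.1*-78.0 = -6.0
Dual objective at y_2 = -6.0: reduced costs (40.0, 45.0), box minimizer x = (0.0, 0.0)
g(y_2) = b*y + (c1 - a1*y)*x1 + (c2 - a2*y)*x2 = 18*(-6.0) + 40.0*0.0 + 45.0*0.0 = -108.0 + 0.0 + 0.0 = -108.0


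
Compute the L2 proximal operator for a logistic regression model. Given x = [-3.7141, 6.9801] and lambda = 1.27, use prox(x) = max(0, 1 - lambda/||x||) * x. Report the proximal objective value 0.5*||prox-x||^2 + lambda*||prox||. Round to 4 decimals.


Step 1: Compute ||x||.
||x|| = 7.9067
Step 2: Compute scaling factor.
scale = max(0, 1 - 1.27/7.9067) = 0.8394
Step 3: prox(x) = [-3.1175, 5.8589]
||prox(x)|| = 6.6367
Step 4: Proximal objective.
0.5*||prox-x||^2 = 0.8065
lambda*||prox|| = 8.4286
Total = 9.2351


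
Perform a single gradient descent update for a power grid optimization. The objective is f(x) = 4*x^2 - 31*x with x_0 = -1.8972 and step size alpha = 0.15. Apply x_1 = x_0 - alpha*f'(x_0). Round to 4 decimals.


We compute the gradient at x_0 and apply the update.
f'(x) = 8*x - 31
f'(-1.8972) = 8*-1.8972 - 31 = -46.1776
x_1 = -1.8972 - 0.15*-46.1776 = 5.0294


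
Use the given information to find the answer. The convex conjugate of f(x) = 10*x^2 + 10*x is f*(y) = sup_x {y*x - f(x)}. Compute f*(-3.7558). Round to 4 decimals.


f*(y) = sup_x {y*x - a*x^2 - b*x} = sup_x {(y-b)*x - a*x^2}
FOC: (y - b) - 2a*x = 0 => x* = (y - b)/(2a)
x* = (-3.7558 - 10)/(2*10) = -0.6878
f*(-3.7558) = (y-b)^2/(4a) = (-3.7558 - 10)^2/(4*10)
= 189.222/40 = 4.7306


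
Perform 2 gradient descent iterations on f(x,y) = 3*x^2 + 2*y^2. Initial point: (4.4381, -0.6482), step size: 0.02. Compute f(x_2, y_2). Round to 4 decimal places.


Gradient descent on f(x,y) = 3*x^2 + 2*y^2.
Starting point: (4.4381, -0.6482), alpha = 0.02
Step 1: grad_x = 2*3*4.4381 = 26.6286, grad_y = 2*2*-0.6482 = -2.5928
  x_1 = 4.4381 - 0.02*26.6286 = 3.9055
  y_1 = -0.6482 - 0.02*-2.5928 = -0.5963
Step 2: grad_x = 2*3*3.9055 = 23.4332, grad_y = 2*2*-0.5963 = -2.3854
  x_2 = 3.9055 - 0.02*23.4332 = 3.4369
  y_2 = -0.5963 - 0.02*-2.3854 = -0.5486
f(3.4369, -0.5486) = 3*3.4369^2 + 2*(-0.5486)^2 = 36.0381


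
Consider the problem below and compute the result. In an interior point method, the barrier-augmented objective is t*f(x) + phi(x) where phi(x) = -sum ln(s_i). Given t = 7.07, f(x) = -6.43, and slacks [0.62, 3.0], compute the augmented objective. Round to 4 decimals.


Step 1: Compute log-barrier.
ln values: [-0.478, 1.0986]
phi = -(-0.478 + 1.0986) = -0.6206
Step 2: Compute augmented objective.
t*f(x) = 7.07*-6.43 = -45.4601
Total = -45.4601 - 0.6206 = -46.0807


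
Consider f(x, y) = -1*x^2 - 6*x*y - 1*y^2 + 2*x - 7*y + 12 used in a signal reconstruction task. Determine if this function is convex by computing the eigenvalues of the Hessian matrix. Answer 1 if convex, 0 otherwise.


The Hessian of f(x,y) = -1*x^2 - 6*x*y - 1*y^2 + 2*x - 7*y + 12 is:
H = [[-2, -6], [-6, -2]]
Trace = -2 - 2 = -4
Determinant = -2*-2 - (-6)^2 = -32
Discriminant = (-4)^2 - 4*-32 = 144.0
Eigenvalues: lambda_1 = -8.0, lambda_2 = 4.0
The function is not convex.

0


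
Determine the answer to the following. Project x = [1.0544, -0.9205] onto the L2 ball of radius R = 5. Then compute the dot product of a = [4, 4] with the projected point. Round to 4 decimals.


Step 1: Compute ||x|| (intermediates to 6 decimals).
||x|| = sqrt(1.0544^2 + (-0.9205)^2) = 1.399671
Step 2: Project.
Since ||x|| <= R, proj = x (no scaling needed).
proj(x) = [1.0544, -0.9205]
Step 3: Dot product.
a^T * proj(x) = 4*1.0544 + 4*(-0.9205) = 0.5356


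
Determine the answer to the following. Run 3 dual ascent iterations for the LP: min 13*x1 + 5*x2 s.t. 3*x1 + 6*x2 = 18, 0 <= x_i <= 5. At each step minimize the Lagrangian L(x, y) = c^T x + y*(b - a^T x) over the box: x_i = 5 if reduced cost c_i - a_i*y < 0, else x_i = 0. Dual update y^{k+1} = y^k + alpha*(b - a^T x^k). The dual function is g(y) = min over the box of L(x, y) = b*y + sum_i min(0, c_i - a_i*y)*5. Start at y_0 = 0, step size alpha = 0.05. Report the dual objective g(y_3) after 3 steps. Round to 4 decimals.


Dual ascent for LP: min 13*x1 + 5*x2, 3*x1 + 6*x2 = 18, 0 <= x_i <= 5
Step 1: y^k = 0.0, reduced costs: (13.0, 5.0)
  x^k = (0.0, 0.0), subgradient = b - a^T x = 18.0
  y^{k+1} = 0.0 + 0.05*18.0 = 0.9
Step 2: y^k = 0.9, reduced costs: (10.3, -0.4)
  x^k = (0.0, 5.0), subgradient = b - a^T x = -12.0
  y^{k+1} = 0.9 + 0.05*-12.0 = 0.3
Step 3: y^k = 0.3, reduced costs: (12.1, 3.2)
  x^k = (0.0, 0.0), subgradient = b - a^T x = 18.0
  y^{k+1} = 0.3 + 0.05*18.0 = 1.2
Dual objective at y_3 = 1.2: reduced costs (9.4, -2.2), box minimizer x = (0.0, 5.0)
g(y_3) = b*y + (c1 - a1*y)*x1 + (c2 - a2*y)*x2 = 18*1.2 + 9.4*0.0 + (-2.2)*5.0 = 21.6 + 0.0 - 11.0 = 10.6


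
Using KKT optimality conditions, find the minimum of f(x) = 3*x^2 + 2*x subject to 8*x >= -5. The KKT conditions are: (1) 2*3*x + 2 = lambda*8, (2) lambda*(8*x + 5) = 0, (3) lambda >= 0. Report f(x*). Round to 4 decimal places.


Step 1: Try lambda = 0 (constraint inactive).
Stationarity: 2*3*x + 2 = 0
x* = -2/(2*3) = -1/3 = -0.3333 (rounded; the exact value -1/3 is used below)
Check constraint: 8*-0.3333 = -2.6664 >= -5 -- satisfied.
Step 2: Compute optimal value.
f(x*) = 3*(-1/3)^2 + 2*(-1/3) = -0.3333


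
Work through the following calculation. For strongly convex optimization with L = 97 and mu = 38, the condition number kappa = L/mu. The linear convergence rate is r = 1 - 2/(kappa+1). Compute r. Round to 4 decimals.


Step 1: Compute the condition number.
kappa = L/mu = 97/38 = 2.5526
Step 2: Compute the convergence rate.
r = 1 - 2/(kappa + 1) = 1 - 2*mu/(L + mu) = (L - mu)/(L + mu) = 59/135 = 0.437


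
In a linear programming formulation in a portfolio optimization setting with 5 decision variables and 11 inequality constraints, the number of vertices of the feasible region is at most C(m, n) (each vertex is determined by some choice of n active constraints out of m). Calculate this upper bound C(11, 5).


Each vertex corresponds to some choice of n active constraints out of m, so the number of vertices is at most C(m, n) = m! / (n!(m-n)!).
m = 11, n = 5
Numerator: 11 * 10 * 9 * 8 * 7
Denominator: 5! = 120
C(11, 5) = 462


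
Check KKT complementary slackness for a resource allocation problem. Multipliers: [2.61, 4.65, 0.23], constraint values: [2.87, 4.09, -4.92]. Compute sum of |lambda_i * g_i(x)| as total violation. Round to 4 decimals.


KKT complementary slackness check:
lambda_1 * g_1 = 2.61 * 2.87 = 7.4907
lambda_2 * g_2 = 4.65 * 4.09 = 19.0185
lambda_3 * g_3 = 0.23 * -4.92 = -1.1316
Total violation = 7.4907 + 19.0185 + 1.1316 = 27.6408


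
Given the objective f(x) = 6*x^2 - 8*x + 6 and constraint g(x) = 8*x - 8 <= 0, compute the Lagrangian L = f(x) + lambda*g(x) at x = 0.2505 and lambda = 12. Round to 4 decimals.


Step 1: Evaluate f(x).
f(0.2505) = 6*0.2505^2 - 8*0.2505 + 6 = 4.3725
Step 2: Evaluate g(x).
g(0.2505) = 8*0.2505 - 8 = -5.996
Step 3: Compute Lagrangian.
L = 4.3725 + 12*-5.996 = -67.5795


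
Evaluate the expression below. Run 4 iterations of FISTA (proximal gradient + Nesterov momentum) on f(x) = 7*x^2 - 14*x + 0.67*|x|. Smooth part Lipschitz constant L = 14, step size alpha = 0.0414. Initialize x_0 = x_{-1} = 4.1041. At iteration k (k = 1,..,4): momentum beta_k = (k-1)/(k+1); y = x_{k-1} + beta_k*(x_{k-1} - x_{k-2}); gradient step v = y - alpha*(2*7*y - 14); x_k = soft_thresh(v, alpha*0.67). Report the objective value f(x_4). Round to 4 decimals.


FISTA on f(x) = 7*x^2 - 14*x + 0.67*|x|
L = 14, alpha = 0.0414
Iteration 1: beta = 0.0, y = 4.1041 + 0.0*(4.1041 - 4.1041) = 4.1041
  grad(y) = 43.4574, v = y - alpha*grad = 2.305
  prox(v) = soft_thresh(2.305, 0.0277) = 2.2772
Iteration 2: beta = 0.3333, y = 2.2772 + 0.3333*(2.2772 - 4.1041) = 1.6683
  grad(y) = 9.3557, v = y - alpha*grad = 1.2809
  prox(v) = soft_thresh(1.2809, 0.0277) = 1.2532
Iteration 3: beta = 0.5, y = 1.2532 + 0.5*(1.2532 - 2.2772) = 0.7412
  grad(y) = -3.6233, v = y - alpha*grad = 0.8912
  prox(v) = soft_thresh(0.8912, 0.0277) = 0.8635
Iteration 4: beta = 0.6, y = 0.8635 + 0.6*(0.8635 - 1.2532) = 0.6296
  grad(y) = -5.1854, v = y - alpha*grad = 0.8443
  prox(v) = soft_thresh(0.8443, 0.0277) = 0.8166
f(x_4) = 7*0.8166^2 - 14*0.8166 + 0.67*|0.8166| = -6.2173


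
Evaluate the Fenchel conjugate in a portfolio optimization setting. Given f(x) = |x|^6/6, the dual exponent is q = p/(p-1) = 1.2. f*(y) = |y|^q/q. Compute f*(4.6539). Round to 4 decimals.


The conjugate exponent q satisfies 1/p + 1/q = 1.
p = 6, so q = 6/(6 - 1) = 1.2
|y|^q = 4.6539^1.2 = 6.3297
f*(4.6539) = 6.3297 / 1.2 = 5.2747


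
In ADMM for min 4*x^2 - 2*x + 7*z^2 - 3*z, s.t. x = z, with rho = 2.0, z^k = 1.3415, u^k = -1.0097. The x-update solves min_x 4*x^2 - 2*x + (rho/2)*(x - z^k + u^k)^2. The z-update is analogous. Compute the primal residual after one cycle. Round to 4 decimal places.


ADMM iteration with rho = 2.0, z^k = 1.3415, u^k = -1.0097
Step 1: x-update.
Minimize 4*x^2 - 2*x + (2.0/2)*(x - 1.3415 - 1.0097)^2
FOC: (2*4 + 2.0)*x = 2 + 2.0*(1.3415 + 1.0097)
x^{k+1} = 0.6702
Step 2: z-update.
Minimize 7*z^2 - 3*z + (2.0/2)*(0.6702 - z - 1.0097)^2
FOC: (2*7 + 2.0)*z = 3 + 2.0*(0.6702 - 1.0097)
z^{k+1} = 0.1451
Step 3: u-update.
u^{k+1} = -1.0097 + 0.6702 - 0.1451 = -0.4845
Step 4: Primal residual = |0.6702 - 0.1451| = 0.5252


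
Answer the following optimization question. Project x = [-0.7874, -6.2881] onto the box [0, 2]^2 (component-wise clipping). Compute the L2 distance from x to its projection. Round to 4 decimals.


Project each component onto [0, 2].
clip(-0.7874) = 0.0, clip(-6.2881) = 0.0
Projection = [0.0, 0.0]
Squared diffs: [0.62, 39.5402]
Distance = sqrt(40.1602) = 6.3372


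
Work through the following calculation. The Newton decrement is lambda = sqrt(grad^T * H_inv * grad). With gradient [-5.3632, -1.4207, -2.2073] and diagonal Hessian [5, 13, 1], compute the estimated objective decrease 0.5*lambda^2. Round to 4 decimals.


Step 1: H is diagonal, so H^(-1) * g = [-1.0726, -0.1093, -2.2073].
Step 2: g^T H^(-1) g = sum_i g_i^2 / H_ii
  = (-5.3632)^2/5 + (-1.4207)^2/13 + (-2.2073)^2/1
  = 5.7528 + 0.1553 + 4.8722 = 10.7802
Step 3: Objective decrease = 0.5 * g^T H^(-1) g = 5.3901


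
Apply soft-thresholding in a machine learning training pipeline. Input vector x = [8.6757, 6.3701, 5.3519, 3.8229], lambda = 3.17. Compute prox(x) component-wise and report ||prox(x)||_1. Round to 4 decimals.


Soft-thresholding with lambda = 3.17:
prox(8.6757) = sign(8.6757)*max(|8.6757| - 3.17, 0) = 5.5057
prox(6.3701) = sign(6.3701)*max(|6.3701| - 3.17, 0) = 3.2001
prox(5.3519) = sign(5.3519)*max(|5.3519| - 3.17, 0) = 2.1819
prox(3.8229) = sign(3.8229)*max(|3.8229| - 3.17, 0) = 0.6529
prox(x) = [5.5057, 3.2001, 2.1819, 0.6529]
||prox(x)||_1 = 5.5057 + 3.2001 + 2.1819 + 0.6529 = 11.5406


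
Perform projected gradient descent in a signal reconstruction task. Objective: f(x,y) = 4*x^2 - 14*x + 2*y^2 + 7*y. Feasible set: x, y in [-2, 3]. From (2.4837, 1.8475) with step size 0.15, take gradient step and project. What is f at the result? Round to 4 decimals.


Step 1: Compute gradient at (2.4837, 1.8475).
grad_x = 2*4*2.4837 - 14 = 5.8696
grad_y = 2*2*1.8475 + 7 = 14.39
Step 2: Gradient step.
x_raw = 2.4837 - 0.15*5.8696 = 1.6033
y_raw = 1.8475 - 0.15*14.39 = -0.311
Step 3: Project onto [-2, 3].
x_proj = clip(1.6033) = 1.6033
y_proj = clip(-0.311) = -0.311
Step 4: Evaluate f.
f(1.6033, -0.311) = -14.1474


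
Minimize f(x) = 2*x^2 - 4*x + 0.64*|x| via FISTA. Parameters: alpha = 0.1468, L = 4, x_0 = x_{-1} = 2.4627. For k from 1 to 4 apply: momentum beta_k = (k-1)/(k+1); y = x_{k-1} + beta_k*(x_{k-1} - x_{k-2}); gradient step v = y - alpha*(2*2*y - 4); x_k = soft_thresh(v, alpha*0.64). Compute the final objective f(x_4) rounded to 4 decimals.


FISTA on f(x) = 2*x^2 - 4*x + 0.64*|x|
L = 4, alpha = 0.1468
Iteration 1: beta = 0.0, y = 2.4627 + 0.0*(2.4627 - 2.4627) = 2.4627
  grad(y) = 5.8508, v = y - alpha*grad = 1.6038
  prox(v) = soft_thresh(1.6038, 0.094) = 1.5099
Iteration 2: beta = 0.3333, y = 1.5099 + 0.3333*(1.5099 - 2.4627) = 1.1922
  grad(y) = 0.7689, v = y - alpha*grad = 1.0794
  prox(v) = soft_thresh(1.0794, 0.094) = 0.9854
Iteration 3: beta = 0.5, y = 0.9854 + 0.5*(0.9854 - 1.5099) = 0.7232
  grad(y) = -1.1073, v = y - alpha*grad = 0.8857
  prox(v) = soft_thresh(0.8857, 0.094) = 0.7918
Iteration 4: beta = 0.6, y = 0.7918 + 0.6*(0.7918 - 0.9854) = 0.6756
  grad(y) = -1.2976, v = y - alpha*grad = 0.8661
  prox(v) = soft_thresh(0.8661, 0.094) = 0.7721
f(x_4) = 2*0.7721^2 - 4*0.7721 + 0.64*|0.7721| = -1.402
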